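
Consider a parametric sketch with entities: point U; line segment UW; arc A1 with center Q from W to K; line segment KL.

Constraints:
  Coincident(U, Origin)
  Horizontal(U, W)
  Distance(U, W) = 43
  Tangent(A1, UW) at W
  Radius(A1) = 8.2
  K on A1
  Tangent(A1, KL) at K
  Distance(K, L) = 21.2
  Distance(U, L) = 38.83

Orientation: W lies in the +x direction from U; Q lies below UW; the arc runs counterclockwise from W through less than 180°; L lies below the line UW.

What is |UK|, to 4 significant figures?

35.64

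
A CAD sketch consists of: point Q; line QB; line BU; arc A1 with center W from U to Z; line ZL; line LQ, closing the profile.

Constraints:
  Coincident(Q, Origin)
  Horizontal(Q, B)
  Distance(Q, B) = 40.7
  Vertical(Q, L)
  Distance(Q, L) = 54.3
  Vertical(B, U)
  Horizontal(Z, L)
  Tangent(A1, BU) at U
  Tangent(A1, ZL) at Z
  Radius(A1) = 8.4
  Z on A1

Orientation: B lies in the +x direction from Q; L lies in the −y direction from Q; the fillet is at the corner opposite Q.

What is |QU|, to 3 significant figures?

61.3

Q is at the origin; QB is horizontal with |QB| = 40.7 and B on the +x side, so B = (40.7, 0.00). Q and L share the same x with |QL| = 54.3 and L on the −y side, so L = (0.00, -54.3). The virtual corner opposite Q is at (40.7, -54.3). The tangent condition forces WU to be normal to BU and the tangent condition forces WZ to be normal to ZL, with radius 8.4, so the center W sits 8.4 in from both sides at W = (32.3, -45.9). That places the tangent points at U = (40.7, -45.9) on BU and Z = (32.3, -54.3) on ZL. Then |QU| = |U − Q| = 61.3.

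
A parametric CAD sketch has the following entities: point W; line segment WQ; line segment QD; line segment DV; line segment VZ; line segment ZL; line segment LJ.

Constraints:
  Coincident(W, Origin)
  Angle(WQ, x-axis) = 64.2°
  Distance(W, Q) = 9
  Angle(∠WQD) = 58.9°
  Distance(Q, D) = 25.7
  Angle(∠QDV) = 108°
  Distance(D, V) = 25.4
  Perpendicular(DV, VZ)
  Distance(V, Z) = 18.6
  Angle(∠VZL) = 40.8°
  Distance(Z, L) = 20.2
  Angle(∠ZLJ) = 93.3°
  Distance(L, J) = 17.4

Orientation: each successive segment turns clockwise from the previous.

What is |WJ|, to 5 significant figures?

39.287

∠VZL = 40.8° gives ZL at 1.9000° from the x-axis; with |ZL| = 20.2, L = (7.7152, -20.844). ∠ZLJ = 93.3° gives LJ at -84.800° from the x-axis; with |LJ| = 17.4, J = (9.2922, -38.172). Then |WJ| = |J − W| = 39.287.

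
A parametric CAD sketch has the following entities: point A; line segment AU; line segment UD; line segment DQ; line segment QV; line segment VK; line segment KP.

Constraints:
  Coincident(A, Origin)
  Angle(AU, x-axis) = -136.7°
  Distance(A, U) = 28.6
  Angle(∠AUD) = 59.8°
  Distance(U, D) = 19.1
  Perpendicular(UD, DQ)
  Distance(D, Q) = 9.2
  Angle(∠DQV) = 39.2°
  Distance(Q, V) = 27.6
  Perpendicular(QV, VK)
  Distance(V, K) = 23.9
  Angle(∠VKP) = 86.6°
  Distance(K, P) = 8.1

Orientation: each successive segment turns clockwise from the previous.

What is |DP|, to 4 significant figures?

21.52

A is at the origin; AU runs at -136.7° with length 28.6, so U = (-20.81, -19.61). ∠AUD = 59.8° gives UD at 103.1° from the x-axis; with |UD| = 19.1, D = (-25.14, -1.011). UD ⟂ DQ, so DQ runs at 13.10°; with |DQ| = 9.2, Q = (-16.18, 1.074). ∠DQV = 39.2° gives QV at -127.7° from the x-axis; with |QV| = 27.6, V = (-33.06, -20.76). QV is perpendicular to VK, so VK runs at 142.3°; with |VK| = 23.9, K = (-51.97, -6.149). ∠VKP = 86.6° gives KP at 48.90° from the x-axis; with |KP| = 8.1, P = (-46.65, -0.04468). Then |DP| = |P − D| = 21.52.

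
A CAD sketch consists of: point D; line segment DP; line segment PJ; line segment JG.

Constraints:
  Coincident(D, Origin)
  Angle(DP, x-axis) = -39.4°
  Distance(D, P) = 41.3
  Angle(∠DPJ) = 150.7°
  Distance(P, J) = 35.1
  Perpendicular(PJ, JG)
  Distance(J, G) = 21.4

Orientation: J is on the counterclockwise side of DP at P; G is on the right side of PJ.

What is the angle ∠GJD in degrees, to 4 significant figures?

105.9°

D is at the origin; DP runs at -39.4° with length 41.3, so P = 41.3·(cos -39.4°, sin -39.4°) = (31.91, -26.21). ∠DPJ = 150.7°, so PJ runs at -39.4° + (180° − 150.7°) = -10.10° from the x-axis; with |PJ| = 35.1, J = P + 35.1·(cos -10.10°, sin -10.10°) = (66.47, -32.37). PJ is perpendicular to JG; with |JG| = 21.4 on the right of PJ, G = J + 21.4·(-0.1754, -0.9845) = (62.72, -53.44). Then cos ∠GJD = JG·JD / (|JG||JD|), giving 105.9°.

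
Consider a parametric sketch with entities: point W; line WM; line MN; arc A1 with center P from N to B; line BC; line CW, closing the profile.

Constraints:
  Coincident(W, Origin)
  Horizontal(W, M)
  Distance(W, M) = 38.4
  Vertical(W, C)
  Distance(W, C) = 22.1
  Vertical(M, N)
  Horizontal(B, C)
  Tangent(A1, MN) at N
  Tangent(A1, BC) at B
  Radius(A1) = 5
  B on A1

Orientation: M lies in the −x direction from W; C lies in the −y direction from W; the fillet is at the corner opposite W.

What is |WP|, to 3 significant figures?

37.5

W is at the origin; WM is horizontal with |WM| = 38.4 and M on the −x side, so M = (-38.4, 0.00). W and C share the same x with |WC| = 22.1 and C on the −y side, so C = (0.00, -22.1). The virtual corner opposite W is at (-38.4, -22.1). Tangency of A1 to MN means the radius PN is perpendicular to MN and A1 meets BC tangentially, so PB is at right angles to BC, with radius 5.0, so the center P sits 5.0 in from both sides at P = (-33.4, -17.1). Then |WP| = |P − W| = 37.5.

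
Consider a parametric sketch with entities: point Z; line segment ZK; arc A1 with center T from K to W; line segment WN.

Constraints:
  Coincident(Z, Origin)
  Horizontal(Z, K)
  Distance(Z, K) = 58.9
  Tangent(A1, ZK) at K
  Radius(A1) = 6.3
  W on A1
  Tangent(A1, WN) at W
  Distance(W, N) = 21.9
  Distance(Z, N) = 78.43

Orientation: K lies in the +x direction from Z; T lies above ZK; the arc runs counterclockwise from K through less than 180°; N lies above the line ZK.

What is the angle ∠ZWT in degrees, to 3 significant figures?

32.5°

Z is at the origin; Z and K share the same y with |ZK| = 58.9 and K on the +x side, so K = (58.9, 0.00). The tangent condition forces TK to be normal to ZK, so T = K + (0, 6.3) = (58.9, 6.30). Since TW ⟂ WN (tangency), |TN| = √(6.3² + 21.9²) = 22.8 regardless of where W sits on A1. So N lies on both circle(Z, 78.43) and circle(T, 22.8); the above-ZK intersection is N = (75.2, 22.2). W is the foot of the tangent from N: W = (64.4, 3.18).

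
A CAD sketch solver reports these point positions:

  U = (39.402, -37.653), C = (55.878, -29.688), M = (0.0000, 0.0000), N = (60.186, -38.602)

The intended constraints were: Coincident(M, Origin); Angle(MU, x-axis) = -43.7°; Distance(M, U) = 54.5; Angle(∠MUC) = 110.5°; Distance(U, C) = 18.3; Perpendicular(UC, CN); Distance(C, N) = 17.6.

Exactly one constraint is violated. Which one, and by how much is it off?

Distance(C, N) = 17.6 — off by 7.70.

M = (0.00, 0.00) ✓; MU at -43.70° ✓; |MU| = 54.50 ✓; ∠MUC = 110.5° ✓; |UC| = 18.30 ✓; ∠(UC, CN) = 90.01° ✓; |CN| = 9.900 ✗.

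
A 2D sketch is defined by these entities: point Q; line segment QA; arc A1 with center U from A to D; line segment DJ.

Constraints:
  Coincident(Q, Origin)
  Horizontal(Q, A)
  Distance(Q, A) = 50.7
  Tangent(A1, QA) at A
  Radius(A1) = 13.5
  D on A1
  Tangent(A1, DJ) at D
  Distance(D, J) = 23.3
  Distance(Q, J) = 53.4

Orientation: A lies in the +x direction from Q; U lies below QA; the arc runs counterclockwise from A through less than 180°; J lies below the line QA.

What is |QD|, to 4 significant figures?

39.78

Checks: |QA| = 50.70 ✓; |UD| = 13.50 ✓; ∠(UD, DJ) = 90.00° ✓; |DJ| = 23.30 ✓; |QJ| = 53.40 ✓.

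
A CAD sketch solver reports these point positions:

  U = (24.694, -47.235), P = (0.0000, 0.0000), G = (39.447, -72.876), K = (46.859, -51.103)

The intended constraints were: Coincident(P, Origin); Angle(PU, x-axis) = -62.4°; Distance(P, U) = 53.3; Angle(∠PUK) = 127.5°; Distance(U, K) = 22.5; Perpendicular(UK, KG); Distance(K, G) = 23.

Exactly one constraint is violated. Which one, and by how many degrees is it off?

Perpendicular(UK, KG) — off by 8.90°.

P = (0.00, 0.00) ✓; PU at -62.40° ✓; |PU| = 53.30 ✓; ∠PUK = 127.5° ✓; |UK| = 22.50 ✓; ∠(UK, KG) = 98.90° ✗; |KG| = 23.00 ✓.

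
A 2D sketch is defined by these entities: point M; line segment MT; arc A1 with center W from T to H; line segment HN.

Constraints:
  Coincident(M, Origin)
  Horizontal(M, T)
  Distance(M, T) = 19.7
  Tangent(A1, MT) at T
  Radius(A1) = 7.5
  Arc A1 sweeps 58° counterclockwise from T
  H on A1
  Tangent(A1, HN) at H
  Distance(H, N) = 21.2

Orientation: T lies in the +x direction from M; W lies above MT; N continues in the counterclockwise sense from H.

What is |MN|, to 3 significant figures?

43.1

On A1, T sits at bearing -90° from W; a 58° counterclockwise sweep puts H at bearing -32°, so H = W + 7.5·(cos -32°, sin -32°) = (26.1, 3.53). Tangency of A1 to HN means the radius WH is perpendicular to HN, so HN runs along (−sin -32°, cos -32°); with |HN| = 21.2, N = (37.3, 21.5). Then |MN| = |N − M| = 43.1.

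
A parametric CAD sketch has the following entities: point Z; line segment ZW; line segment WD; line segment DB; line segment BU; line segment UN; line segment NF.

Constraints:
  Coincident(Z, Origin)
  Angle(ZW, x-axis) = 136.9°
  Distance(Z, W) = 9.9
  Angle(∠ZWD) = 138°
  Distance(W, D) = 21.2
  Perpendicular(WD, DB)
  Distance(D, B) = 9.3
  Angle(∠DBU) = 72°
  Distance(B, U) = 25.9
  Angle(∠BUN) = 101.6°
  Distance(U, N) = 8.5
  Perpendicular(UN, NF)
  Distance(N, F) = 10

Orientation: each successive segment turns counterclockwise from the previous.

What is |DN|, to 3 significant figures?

24.7

∠DBU = 72.0° gives BU at 16.9° from the x-axis; with |BU| = 25.9, U = (-3.82, 5.40). ∠BUN = 101.6° gives UN at 95.3° from the x-axis; with |UN| = 8.5, N = (-4.61, 13.9). Then |DN| = |N − D| = 24.7.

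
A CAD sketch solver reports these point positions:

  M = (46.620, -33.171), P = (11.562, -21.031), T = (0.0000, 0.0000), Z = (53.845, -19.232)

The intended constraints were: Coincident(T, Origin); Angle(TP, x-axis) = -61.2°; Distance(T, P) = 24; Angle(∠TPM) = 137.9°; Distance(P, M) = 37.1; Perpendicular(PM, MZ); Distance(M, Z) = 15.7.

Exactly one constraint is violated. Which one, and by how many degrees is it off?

Perpendicular(PM, MZ) — off by 8.30°.

T = (0.00, 0.00) ✓; TP at -61.20° ✓; |TP| = 24.00 ✓; ∠TPM = 137.9° ✓; |PM| = 37.10 ✓; ∠(PM, MZ) = 81.70° ✗; |MZ| = 15.70 ✓.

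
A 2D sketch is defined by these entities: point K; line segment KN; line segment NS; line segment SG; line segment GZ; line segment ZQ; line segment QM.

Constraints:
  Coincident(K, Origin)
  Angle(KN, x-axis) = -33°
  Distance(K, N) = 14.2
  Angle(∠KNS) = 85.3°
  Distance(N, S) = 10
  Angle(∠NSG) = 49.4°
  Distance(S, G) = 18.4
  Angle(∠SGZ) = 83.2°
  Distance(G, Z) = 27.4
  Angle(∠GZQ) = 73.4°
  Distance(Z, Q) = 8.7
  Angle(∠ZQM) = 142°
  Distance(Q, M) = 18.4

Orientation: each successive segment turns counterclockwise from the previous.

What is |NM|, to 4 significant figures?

8.144

K is at the origin; KN runs at -33.0° with length 14.2, so N = (11.91, -7.734). ∠KNS = 85.3° gives NS at 61.70° from the x-axis; with |NS| = 10.0, S = (16.65, 1.071). ∠NSG = 49.4° gives SG at -167.7° from the x-axis; with |SG| = 18.4, G = (-1.328, -2.849). ∠SGZ = 83.2° gives GZ at -70.90° from the x-axis; with |GZ| = 27.4, Z = (7.638, -28.74). ∠GZQ = 73.4° gives ZQ at 35.70° from the x-axis; with |ZQ| = 8.7, Q = (14.70, -23.66). ∠ZQM = 142.0° gives QM at 73.70° from the x-axis; with |QM| = 18.4, M = (19.87, -6.003). Then |NM| = |M − N| = 8.144.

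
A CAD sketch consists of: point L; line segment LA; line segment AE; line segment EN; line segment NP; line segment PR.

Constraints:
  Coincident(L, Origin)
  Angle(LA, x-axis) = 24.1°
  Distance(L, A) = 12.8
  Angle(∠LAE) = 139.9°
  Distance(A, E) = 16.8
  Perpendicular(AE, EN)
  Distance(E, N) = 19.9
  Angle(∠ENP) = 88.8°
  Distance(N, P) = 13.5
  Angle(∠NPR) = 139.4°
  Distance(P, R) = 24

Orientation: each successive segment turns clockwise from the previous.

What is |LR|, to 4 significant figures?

6.663

L is at the origin; LA runs at 24.1° with length 12.8, so A = (11.68, 5.227). ∠LAE = 139.9° gives AE at -16.00° from the x-axis; with |AE| = 16.8, E = (27.83, 0.5959). AE is perpendicular to EN, so EN runs at -106.0°; with |EN| = 19.9, N = (22.35, -18.53). ∠ENP = 88.8° gives NP at 162.8° from the x-axis; with |NP| = 13.5, P = (9.452, -14.54). ∠NPR = 139.4° gives PR at 122.2° from the x-axis; with |PR| = 24.0, R = (-3.337, 5.768). Then |LR| = |R − L| = 6.663.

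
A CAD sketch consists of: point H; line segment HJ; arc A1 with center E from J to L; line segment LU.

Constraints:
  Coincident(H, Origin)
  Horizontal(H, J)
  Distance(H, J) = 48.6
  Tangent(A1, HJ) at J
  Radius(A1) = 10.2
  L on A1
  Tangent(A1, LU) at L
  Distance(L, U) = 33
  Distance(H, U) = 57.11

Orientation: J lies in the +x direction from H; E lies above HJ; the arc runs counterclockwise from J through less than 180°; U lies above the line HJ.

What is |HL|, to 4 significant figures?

59.13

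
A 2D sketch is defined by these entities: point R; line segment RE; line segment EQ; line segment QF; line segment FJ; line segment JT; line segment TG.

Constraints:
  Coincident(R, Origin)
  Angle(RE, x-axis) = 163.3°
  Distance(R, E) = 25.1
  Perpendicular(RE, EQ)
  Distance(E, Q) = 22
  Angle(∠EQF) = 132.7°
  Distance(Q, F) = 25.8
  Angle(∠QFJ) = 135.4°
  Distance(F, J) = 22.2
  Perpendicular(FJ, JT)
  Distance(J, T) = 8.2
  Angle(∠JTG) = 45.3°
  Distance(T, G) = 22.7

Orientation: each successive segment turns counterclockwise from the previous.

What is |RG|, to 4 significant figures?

47.06

The perpendicularity gives JT at right angles to FJ, so JT runs at 75.20°; with |JT| = 8.2, T = (6.328, -33.81). ∠JTG = 45.3° gives TG at -150.1° from the x-axis; with |TG| = 22.7, G = (-13.35, -45.13). Then |RG| = |G − R| = 47.06.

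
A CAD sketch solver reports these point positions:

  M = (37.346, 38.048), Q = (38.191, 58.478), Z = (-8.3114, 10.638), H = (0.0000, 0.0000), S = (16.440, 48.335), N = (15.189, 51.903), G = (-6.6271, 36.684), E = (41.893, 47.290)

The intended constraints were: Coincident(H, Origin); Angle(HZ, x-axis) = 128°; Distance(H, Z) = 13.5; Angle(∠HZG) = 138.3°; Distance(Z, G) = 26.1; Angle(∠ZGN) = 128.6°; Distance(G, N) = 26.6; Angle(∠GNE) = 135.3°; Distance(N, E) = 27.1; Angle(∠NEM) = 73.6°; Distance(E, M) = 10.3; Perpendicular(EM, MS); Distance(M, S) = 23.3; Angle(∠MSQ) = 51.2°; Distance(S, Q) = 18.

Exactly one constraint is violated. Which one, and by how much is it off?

Distance(S, Q) = 18 — off by 6.00.

H = (0.00, 0.00) ✓; HZ at 128.0° ✓; |HZ| = 13.50 ✓; ∠HZG = 138.3° ✓; |ZG| = 26.10 ✓; ∠ZGN = 128.6° ✓; |GN| = 26.60 ✓; ∠GNE = 135.3° ✓; |NE| = 27.10 ✓; ∠NEM = 73.60° ✓; |EM| = 10.30 ✓; ∠(EM, MS) = 90.00° ✓; |MS| = 23.30 ✓; ∠MSQ = 51.20° ✓; |SQ| = 24.00 ✗.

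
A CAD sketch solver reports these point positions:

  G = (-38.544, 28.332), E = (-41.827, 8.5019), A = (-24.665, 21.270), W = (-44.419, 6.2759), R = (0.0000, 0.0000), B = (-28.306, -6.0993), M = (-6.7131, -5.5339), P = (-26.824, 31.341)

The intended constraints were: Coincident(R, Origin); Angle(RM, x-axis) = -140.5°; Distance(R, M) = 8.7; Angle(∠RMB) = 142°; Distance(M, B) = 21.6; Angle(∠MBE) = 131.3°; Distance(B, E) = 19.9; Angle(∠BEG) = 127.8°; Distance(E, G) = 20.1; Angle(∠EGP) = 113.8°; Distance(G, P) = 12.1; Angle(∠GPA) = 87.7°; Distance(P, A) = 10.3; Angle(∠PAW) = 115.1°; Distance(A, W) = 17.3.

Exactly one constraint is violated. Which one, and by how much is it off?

Distance(A, W) = 17.3 — off by 7.50.

R = (0.00, 0.00) ✓; RM at -140.5° ✓; |RM| = 8.700 ✓; ∠RMB = 142.0° ✓; |MB| = 21.60 ✓; ∠MBE = 131.3° ✓; |BE| = 19.90 ✓; ∠BEG = 127.8° ✓; |EG| = 20.10 ✓; ∠EGP = 113.8° ✓; |GP| = 12.10 ✓; ∠GPA = 87.70° ✓; |PA| = 10.30 ✓; ∠PAW = 115.1° ✓; |AW| = 24.80 ✗.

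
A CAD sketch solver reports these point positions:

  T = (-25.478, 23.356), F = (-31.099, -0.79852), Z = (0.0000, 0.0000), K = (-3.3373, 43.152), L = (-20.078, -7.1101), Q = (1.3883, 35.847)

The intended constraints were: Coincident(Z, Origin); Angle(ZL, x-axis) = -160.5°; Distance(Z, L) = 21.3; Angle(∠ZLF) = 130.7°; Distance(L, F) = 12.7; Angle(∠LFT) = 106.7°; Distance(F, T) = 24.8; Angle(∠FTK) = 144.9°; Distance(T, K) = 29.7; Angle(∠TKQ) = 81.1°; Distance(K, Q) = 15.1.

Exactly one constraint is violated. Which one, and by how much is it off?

Distance(K, Q) = 15.1 — off by 6.40.

Z = (0.00, 0.00) ✓; ZL at -160.5° ✓; |ZL| = 21.30 ✓; ∠ZLF = 130.7° ✓; |LF| = 12.70 ✓; ∠LFT = 106.7° ✓; |FT| = 24.80 ✓; ∠FTK = 144.9° ✓; |TK| = 29.70 ✓; ∠TKQ = 81.10° ✓; |KQ| = 8.700 ✗.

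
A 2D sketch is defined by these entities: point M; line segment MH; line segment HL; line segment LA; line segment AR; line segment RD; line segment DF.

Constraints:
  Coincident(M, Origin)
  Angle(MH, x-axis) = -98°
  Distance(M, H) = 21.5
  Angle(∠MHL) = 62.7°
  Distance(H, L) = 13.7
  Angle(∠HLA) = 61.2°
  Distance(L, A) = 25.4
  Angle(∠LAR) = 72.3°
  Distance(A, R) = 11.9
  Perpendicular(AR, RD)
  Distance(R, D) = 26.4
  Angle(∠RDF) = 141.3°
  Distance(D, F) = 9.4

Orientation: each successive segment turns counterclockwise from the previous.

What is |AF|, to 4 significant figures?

34.27

M is at the origin; MH runs at -98.0° with length 21.5, so H = (-2.992, -21.29). ∠MHL = 62.7° gives HL at 19.30° from the x-axis; with |HL| = 13.7, L = (9.938, -16.76). ∠HLA = 61.2° gives LA at 138.1° from the x-axis; with |LA| = 25.4, A = (-8.968, 0.2002). ∠LAR = 72.3° gives AR at -114.2° from the x-axis; with |AR| = 11.9, R = (-13.85, -10.65). The perpendicularity gives RD at right angles to AR, so RD runs at -24.20°; with |RD| = 26.4, D = (10.23, -21.48). ∠RDF = 141.3° gives DF at 14.50° from the x-axis; with |DF| = 9.4, F = (19.33, -19.12). Then |AF| = |F − A| = 34.27.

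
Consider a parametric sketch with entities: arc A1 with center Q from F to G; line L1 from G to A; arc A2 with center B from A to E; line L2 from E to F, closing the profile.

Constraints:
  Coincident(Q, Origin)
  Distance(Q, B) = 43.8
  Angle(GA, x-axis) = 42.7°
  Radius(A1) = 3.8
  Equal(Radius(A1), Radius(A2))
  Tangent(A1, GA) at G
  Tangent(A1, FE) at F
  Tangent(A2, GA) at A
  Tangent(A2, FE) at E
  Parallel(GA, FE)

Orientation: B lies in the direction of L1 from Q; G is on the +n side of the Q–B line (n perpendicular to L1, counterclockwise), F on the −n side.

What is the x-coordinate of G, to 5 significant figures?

-2.5770

Q is at the origin and B lies 43.8 along u from Q, so B = 43.8·u = (32.189, 29.703). Tangency of A1 to both parallel lines with radius 3.8 puts G and F at Q ± 3.8·n: G = (-2.5770, 2.7927), F = (2.5770, -2.7927). So G.x = -2.5770.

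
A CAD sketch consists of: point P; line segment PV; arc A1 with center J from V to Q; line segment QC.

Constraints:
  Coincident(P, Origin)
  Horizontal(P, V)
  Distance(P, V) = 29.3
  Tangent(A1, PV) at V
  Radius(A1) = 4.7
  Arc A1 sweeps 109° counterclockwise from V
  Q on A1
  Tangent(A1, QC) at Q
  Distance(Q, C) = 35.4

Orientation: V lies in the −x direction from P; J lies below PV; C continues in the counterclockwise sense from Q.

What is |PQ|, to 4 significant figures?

34.31

P is at the origin; PV is horizontal with |PV| = 29.3 and V on the −x side, so V = (-29.30, 0.000). A1 meets PV tangentially, so JV is at right angles to PV, so J = V + (0, -4.7) = (-29.30, -4.700). On A1, V sits at bearing 90° from J; a 109° counterclockwise sweep puts Q at bearing 199°, so Q = J + 4.7·(cos 199°, sin 199°) = (-33.74, -6.230). Then |PQ| = |Q − P| = 34.31.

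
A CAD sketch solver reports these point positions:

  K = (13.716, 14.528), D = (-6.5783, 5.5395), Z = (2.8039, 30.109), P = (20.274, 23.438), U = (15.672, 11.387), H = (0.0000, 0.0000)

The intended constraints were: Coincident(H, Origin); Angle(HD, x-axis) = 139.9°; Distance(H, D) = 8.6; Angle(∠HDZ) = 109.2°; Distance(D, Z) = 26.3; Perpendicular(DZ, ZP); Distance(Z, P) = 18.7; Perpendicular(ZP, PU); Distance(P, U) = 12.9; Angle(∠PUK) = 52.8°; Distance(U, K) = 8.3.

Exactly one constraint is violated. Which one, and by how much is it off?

Distance(U, K) = 8.3 — off by 4.60.

H = (0.00, 0.00) ✓; HD at 139.9° ✓; |HD| = 8.600 ✓; ∠HDZ = 109.2° ✓; |DZ| = 26.30 ✓; ∠(DZ, ZP) = 90.00° ✓; |ZP| = 18.70 ✓; ∠(ZP, PU) = 90.00° ✓; |PU| = 12.90 ✓; ∠PUK = 52.81° ✓; |UK| = 3.700 ✗.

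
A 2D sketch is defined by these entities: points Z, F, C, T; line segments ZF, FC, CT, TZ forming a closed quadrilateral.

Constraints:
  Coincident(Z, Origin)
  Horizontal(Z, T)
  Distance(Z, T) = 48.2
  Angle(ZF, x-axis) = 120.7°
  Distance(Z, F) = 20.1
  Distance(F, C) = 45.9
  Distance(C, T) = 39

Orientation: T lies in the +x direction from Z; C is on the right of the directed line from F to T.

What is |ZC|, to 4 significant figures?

25.85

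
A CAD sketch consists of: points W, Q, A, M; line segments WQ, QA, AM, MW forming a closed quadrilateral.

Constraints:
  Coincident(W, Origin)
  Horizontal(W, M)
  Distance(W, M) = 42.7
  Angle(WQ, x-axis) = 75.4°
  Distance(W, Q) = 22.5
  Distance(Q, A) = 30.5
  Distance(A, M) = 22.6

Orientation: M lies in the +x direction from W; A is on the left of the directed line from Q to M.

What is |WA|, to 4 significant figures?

42.15

W is at the origin; WM is horizontal with |WM| = 42.7 and M in +x, so M = (42.7, 0). WQ runs at 75.4° with |WQ| = 22.5, so Q = (5.672, 21.77). A is determined by |QA| = 30.5 and |AM| = 22.6 together: it lies at the intersection of circle(Q, 30.5) and circle(M, 22.6). With |QM| = 42.96, the foot of the radical line on QM is 26.36 from Q and the perpendicular offset is √(30.5² − 26.36²) = 15.34. Taking the left-of-QM solution: A = (36.17, 21.64).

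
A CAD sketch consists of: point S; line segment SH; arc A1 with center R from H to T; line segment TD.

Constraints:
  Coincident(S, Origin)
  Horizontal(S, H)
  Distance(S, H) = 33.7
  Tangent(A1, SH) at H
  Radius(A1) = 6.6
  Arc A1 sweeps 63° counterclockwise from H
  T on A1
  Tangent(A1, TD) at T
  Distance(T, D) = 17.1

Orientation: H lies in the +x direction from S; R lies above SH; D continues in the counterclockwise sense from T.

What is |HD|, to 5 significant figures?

23.261

S is at the origin; SH is horizontal with |SH| = 33.7 and H on the +x side, so H = (33.700, 0.0000). Since A1 is tangent to SH there, RH ⟂ SH, so R = H + (0, 6.6) = (33.700, 6.6000). On A1, H sits at bearing -90° from R; a 63° counterclockwise sweep puts T at bearing -27°, so T = R + 6.6·(cos -27°, sin -27°) = (39.581, 3.6037). Tangency of A1 to TD means the radius RT is perpendicular to TD, so TD runs along (−sin -27°, cos -27°); with |TD| = 17.1, D = (47.344, 18.840). Then |HD| = |D − H| = 23.261.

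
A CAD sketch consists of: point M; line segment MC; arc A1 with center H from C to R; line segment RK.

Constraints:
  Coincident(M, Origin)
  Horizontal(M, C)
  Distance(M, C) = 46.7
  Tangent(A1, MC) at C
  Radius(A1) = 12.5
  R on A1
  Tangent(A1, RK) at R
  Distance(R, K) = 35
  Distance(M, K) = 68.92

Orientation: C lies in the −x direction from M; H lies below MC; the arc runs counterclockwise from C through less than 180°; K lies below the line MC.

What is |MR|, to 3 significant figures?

60.8

Checks: |HC| = 12.50 ✓; |HR| = 12.50 ✓; ∠(HR, RK) = 90.00° ✓; |RK| = 35.00 ✓; |MK| = 68.92 ✓.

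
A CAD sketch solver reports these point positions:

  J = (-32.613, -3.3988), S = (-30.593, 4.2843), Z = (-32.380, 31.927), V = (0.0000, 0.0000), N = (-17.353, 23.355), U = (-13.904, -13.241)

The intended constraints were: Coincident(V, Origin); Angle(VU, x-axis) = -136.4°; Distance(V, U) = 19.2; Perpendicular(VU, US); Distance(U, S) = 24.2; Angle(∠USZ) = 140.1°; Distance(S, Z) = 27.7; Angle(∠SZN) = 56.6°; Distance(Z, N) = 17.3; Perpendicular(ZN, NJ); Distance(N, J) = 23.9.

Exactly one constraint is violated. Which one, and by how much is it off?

Distance(N, J) = 23.9 — off by 6.90.

V = (0.00, 0.00) ✓; VU at -136.4° ✓; |VU| = 19.20 ✓; ∠(VU, US) = 90.00° ✓; |US| = 24.20 ✓; ∠USZ = 140.1° ✓; |SZ| = 27.70 ✓; ∠SZN = 56.60° ✓; |ZN| = 17.30 ✓; ∠(ZN, NJ) = 90.00° ✓; |NJ| = 30.80 ✗.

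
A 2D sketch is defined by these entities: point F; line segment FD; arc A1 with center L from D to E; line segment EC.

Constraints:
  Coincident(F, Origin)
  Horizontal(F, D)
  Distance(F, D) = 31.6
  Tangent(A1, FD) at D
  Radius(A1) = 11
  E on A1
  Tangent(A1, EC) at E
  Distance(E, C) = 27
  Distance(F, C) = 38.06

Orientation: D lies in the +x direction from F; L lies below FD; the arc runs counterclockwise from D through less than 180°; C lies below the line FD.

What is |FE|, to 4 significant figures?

22.57

F is at the origin; FD is horizontal with |FD| = 31.6 and D on the +x side, so D = (31.60, 0.000). The tangent condition forces LD to be normal to FD, so L = D + (0, -11) = (31.60, -11.00). Since LE ⟂ EC (tangency), |LC| = √(11.0² + 27.0²) = 29.15 regardless of where E sits on A1. So C lies on both circle(F, 38.06) and circle(L, 29.15); the below-FD intersection is C = (15.01, -34.97). E is the foot of the tangent from C: E = (20.86, -8.616).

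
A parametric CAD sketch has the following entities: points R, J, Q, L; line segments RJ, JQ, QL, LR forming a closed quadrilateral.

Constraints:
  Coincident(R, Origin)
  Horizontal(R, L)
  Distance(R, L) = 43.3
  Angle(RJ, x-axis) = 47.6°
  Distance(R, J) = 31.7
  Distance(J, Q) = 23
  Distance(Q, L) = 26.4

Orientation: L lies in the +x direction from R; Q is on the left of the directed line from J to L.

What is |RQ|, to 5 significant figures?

51.461

R is at the origin; R and L share the same y with |RL| = 43.3 and L in +x, so L = (43.3, 0). RJ runs at 47.6° with |RJ| = 31.7, so J = (21.375, 23.409). Q is determined by |JQ| = 23.0 and |QL| = 26.4 together: it lies at the intersection of circle(J, 23.0) and circle(L, 26.4). With |JL| = 32.073, the foot of the radical line on JL is 13.418 from J and the perpendicular offset is √(23.0² − 13.418²) = 18.680. Taking the left-of-JL solution: Q = (44.182, 26.385).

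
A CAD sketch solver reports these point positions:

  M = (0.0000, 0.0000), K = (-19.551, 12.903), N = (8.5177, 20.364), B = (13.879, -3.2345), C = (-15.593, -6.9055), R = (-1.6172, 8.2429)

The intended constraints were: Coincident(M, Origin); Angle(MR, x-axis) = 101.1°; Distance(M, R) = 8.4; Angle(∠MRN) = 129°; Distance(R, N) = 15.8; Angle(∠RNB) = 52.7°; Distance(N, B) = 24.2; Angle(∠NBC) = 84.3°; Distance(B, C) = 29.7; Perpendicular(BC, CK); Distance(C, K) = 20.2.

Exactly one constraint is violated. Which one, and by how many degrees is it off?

Perpendicular(BC, CK) — off by 4.20°.

M = (0.00, 0.00) ✓; MR at 101.1° ✓; |MR| = 8.400 ✓; ∠MRN = 129.0° ✓; |RN| = 15.80 ✓; ∠RNB = 52.70° ✓; |NB| = 24.20 ✓; ∠NBC = 84.30° ✓; |BC| = 29.70 ✓; ∠(BC, CK) = 85.80° ✗; |CK| = 20.20 ✓.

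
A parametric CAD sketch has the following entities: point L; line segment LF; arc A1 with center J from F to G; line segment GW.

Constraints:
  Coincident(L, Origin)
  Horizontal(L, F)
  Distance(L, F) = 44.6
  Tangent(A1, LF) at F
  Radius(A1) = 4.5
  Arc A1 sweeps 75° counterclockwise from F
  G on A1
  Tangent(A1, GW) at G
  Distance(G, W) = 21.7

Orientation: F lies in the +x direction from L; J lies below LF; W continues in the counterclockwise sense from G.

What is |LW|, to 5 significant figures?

42.309

L is at the origin; L and F share the same y with |LF| = 44.6 and F on the +x side, so F = (44.600, 0.0000). The tangent condition forces JF to be normal to LF, so J = F + (0, -4.5) = (44.600, -4.5000). On A1, F sits at bearing 90° from J; a 75° counterclockwise sweep puts G at bearing 165°, so G = J + 4.5·(cos 165°, sin 165°) = (40.253, -3.3353). Since A1 is tangent to GW there, JG ⟂ GW, so GW runs along (−sin 165°, cos 165°); with |GW| = 21.7, W = (34.637, -24.296). Then |LW| = |W − L| = 42.309.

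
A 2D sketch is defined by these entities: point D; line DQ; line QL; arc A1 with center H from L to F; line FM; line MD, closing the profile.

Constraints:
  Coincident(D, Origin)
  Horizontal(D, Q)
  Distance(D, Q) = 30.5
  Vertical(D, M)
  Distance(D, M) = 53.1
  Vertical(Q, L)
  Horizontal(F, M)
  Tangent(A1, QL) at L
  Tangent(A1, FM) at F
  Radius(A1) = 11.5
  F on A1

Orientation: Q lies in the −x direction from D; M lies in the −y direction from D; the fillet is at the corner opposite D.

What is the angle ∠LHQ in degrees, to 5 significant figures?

74.547°

The virtual corner opposite D is at (-30.500, -53.100). Tangency of A1 to QL means the radius HL is perpendicular to QL and since A1 is tangent to FM there, HF ⟂ FM, with radius 11.5, so the center H sits 11.5 in from both sides at H = (-19.000, -41.600). That places the tangent points at L = (-30.500, -41.600) on QL and F = (-19.000, -53.100) on FM. Then cos ∠LHQ = HL·HQ / (|HL||HQ|), giving 74.547°.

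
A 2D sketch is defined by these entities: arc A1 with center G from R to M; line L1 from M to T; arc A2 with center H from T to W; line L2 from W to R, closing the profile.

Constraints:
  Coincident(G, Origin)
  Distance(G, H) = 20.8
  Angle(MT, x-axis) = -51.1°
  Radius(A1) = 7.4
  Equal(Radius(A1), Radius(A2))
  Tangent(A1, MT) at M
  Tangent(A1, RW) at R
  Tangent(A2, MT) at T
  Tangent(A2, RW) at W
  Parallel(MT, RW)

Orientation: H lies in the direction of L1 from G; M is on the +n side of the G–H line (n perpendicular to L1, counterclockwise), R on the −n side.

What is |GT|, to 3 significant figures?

22.1

Tangency of A1 to both parallel lines with radius 7.4 puts M and R at G ± 7.4·n: M = (5.76, 4.65), R = (-5.76, -4.65). Equal radii place T and W the same way about H: T = H + 7.4·n = (18.8, -11.5), W = H − 7.4·n = (7.30, -20.8). Then |GT| = |T − G| = 22.1.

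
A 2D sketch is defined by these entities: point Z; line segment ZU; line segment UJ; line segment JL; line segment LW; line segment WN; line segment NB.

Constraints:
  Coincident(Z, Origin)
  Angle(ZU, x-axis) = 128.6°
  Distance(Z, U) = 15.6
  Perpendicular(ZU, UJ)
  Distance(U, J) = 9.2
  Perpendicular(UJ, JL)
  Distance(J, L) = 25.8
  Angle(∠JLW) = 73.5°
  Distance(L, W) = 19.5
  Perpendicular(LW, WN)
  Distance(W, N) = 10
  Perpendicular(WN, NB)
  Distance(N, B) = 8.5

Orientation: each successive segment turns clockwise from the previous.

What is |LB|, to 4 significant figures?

14.87

LW ⟂ WN, so WN runs at 112.1°; with |WN| = 10.0, N = (-8.276, -0.3029). The perpendicularity gives NB at right angles to WN, so NB runs at 22.10°; with |NB| = 8.5, B = (-0.4005, 2.895). Then |LB| = |B − L| = 14.87.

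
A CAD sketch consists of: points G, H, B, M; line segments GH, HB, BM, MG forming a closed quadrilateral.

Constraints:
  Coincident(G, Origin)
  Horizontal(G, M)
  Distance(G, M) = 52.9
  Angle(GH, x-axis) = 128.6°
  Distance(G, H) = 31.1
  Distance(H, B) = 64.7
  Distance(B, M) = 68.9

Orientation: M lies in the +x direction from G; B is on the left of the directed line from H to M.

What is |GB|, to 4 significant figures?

72.10

Checks: |HB| = 64.70 ✓; |BM| = 68.90 ✓.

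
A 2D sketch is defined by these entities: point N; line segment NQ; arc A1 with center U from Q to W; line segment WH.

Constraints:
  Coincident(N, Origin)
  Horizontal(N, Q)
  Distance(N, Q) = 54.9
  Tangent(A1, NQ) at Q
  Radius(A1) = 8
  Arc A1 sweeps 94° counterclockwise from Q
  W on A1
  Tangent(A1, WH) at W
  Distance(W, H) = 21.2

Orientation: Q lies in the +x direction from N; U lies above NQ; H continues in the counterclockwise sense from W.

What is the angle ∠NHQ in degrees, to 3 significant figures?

51.8°

N is at the origin; NQ is horizontal with |NQ| = 54.9 and Q on the +x side, so Q = (54.9, 0.00). A1 meets NQ tangentially, so UQ is at right angles to NQ, so U = Q + (0, 8) = (54.9, 8.00). On A1, Q sits at bearing -90° from U; a 94° counterclockwise sweep puts W at bearing 4°, so W = U + 8.0·(cos 4°, sin 4°) = (62.9, 8.56). The tangent condition forces UW to be normal to WH, so WH runs along (−sin 4°, cos 4°); with |WH| = 21.2, H = (61.4, 29.7). Then cos ∠NHQ = HN·HQ / (|HN||HQ|), giving 51.8°.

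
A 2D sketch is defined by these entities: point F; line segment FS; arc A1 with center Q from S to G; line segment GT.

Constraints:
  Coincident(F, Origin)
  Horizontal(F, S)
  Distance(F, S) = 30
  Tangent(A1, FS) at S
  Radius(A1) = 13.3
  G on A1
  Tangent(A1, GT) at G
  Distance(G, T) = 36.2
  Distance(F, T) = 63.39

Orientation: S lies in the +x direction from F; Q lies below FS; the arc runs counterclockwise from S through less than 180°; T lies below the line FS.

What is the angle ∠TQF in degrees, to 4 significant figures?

125.1°

Checks: ∠(QS, SF) = 90.00° ✓; |QG| = 13.30 ✓; ∠(QG, GT) = 90.00° ✓; |GT| = 36.20 ✓; |FT| = 63.39 ✓.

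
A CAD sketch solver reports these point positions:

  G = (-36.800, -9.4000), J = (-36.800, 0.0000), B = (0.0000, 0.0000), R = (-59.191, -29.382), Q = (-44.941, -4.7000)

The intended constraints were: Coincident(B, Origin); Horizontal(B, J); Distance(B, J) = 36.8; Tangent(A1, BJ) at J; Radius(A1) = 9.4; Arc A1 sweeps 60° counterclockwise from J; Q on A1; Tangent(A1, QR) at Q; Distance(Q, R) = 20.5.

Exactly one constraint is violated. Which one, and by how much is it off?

Distance(Q, R) = 20.5 — off by 8.00.

B = (0.00, 0.00) ✓; B.y = 0.00, J.y = 0.00 ✓; |BJ| = 36.80 ✓; ∠(GJ, JB) = 90.00° ✓; |GJ| = 9.400 ✓; bearing(G→Q) − bearing(G→J) = 60.00° ✓; |GQ| = 9.400 ✓; ∠(GQ, QR) = 90.00° ✓; |QR| = 28.50 ✗.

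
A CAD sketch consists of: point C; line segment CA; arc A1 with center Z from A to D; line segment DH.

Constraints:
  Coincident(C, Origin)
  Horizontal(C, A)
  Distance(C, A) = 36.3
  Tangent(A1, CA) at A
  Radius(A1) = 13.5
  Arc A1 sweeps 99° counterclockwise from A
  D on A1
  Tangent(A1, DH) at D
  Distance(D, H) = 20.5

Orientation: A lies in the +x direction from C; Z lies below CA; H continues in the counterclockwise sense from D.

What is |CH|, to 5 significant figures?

44.395

C is at the origin; CA is horizontal with |CA| = 36.3 and A on the +x side, so A = (36.300, 0.0000). A1 meets CA tangentially, so ZA is at right angles to CA, so Z = A + (0, -13.5) = (36.300, -13.500). On A1, A sits at bearing 90° from Z; a 99° counterclockwise sweep puts D at bearing 189°, so D = Z + 13.5·(cos 189°, sin 189°) = (22.966, -15.612). A1 meets DH tangentially, so ZD is at right angles to DH, so DH runs along (−sin 189°, cos 189°); with |DH| = 20.5, H = (26.173, -35.859). Then |CH| = |H − C| = 44.395.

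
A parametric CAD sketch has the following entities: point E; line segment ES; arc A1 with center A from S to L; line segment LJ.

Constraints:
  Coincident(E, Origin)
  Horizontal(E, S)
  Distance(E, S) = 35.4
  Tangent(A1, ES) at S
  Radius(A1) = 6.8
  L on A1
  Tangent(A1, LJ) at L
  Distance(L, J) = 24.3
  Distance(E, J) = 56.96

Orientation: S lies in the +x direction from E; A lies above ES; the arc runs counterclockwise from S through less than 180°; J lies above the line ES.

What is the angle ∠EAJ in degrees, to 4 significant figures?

136.0°

Checks: |AL| = 6.800 ✓; ∠(AL, LJ) = 90.00° ✓; |LJ| = 24.30 ✓; |EJ| = 56.96 ✓.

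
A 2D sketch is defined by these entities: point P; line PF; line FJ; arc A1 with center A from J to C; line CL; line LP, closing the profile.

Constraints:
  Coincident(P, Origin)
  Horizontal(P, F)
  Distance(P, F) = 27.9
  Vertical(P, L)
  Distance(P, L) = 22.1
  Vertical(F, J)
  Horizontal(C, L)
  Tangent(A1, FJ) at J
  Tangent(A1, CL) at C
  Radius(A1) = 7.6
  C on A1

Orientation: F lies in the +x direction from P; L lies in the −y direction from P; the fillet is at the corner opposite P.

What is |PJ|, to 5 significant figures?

31.443

The virtual corner opposite P is at (27.900, -22.100). The tangent condition forces AJ to be normal to FJ and since A1 is tangent to CL there, AC ⟂ CL, with radius 7.6, so the center A sits 7.6 in from both sides at A = (20.300, -14.500). That places the tangent points at J = (27.900, -14.500) on FJ and C = (20.300, -22.100) on CL. Then |PJ| = |J − P| = 31.443.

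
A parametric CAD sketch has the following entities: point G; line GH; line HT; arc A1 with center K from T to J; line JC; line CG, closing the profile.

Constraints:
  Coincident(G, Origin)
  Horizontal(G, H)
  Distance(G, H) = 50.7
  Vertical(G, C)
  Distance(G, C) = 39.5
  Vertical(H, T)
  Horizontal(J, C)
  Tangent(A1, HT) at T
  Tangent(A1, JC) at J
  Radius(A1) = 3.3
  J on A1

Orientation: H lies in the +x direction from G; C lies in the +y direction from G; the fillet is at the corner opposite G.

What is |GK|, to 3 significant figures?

59.6

G is at the origin; G and H share the same y with |GH| = 50.7 and H on the +x side, so H = (50.7, 0.00). G and C share the same x with |GC| = 39.5 and C on the +y side, so C = (0.00, 39.5). The virtual corner opposite G is at (50.7, 39.5). Since A1 is tangent to HT there, KT ⟂ HT and since A1 is tangent to JC there, KJ ⟂ JC, with radius 3.3, so the center K sits 3.3 in from both sides at K = (47.4, 36.2). Then |GK| = |K − G| = 59.6.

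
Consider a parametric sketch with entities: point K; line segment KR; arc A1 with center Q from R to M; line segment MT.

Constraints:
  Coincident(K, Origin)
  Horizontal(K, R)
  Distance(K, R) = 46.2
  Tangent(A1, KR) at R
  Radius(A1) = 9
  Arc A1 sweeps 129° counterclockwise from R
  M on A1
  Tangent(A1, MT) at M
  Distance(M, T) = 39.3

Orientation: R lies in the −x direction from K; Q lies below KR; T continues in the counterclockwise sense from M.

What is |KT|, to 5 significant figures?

53.420

K is at the origin; K and R share the same y with |KR| = 46.2 and R on the −x side, so R = (-46.200, 0.0000). Since A1 is tangent to KR there, QR ⟂ KR, so Q = R + (0, -9) = (-46.200, -9.0000). On A1, R sits at bearing 90° from Q; a 129° counterclockwise sweep puts M at bearing 219°, so M = Q + 9.0·(cos 219°, sin 219°) = (-53.194, -14.664). Since A1 is tangent to MT there, QM ⟂ MT, so MT runs along (−sin 219°, cos 219°); with |MT| = 39.3, T = (-28.462, -45.206). Then |KT| = |T − K| = 53.420.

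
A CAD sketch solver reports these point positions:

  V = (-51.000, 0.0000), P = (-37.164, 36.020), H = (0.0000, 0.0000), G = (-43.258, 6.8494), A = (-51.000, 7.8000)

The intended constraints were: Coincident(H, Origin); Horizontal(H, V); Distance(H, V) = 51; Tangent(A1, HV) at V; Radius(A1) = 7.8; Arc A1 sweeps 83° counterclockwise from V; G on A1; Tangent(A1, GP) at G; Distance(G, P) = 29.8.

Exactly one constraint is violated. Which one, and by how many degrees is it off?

Tangent(A1, GP) at G — off by 4.80°.

H = (0.00, 0.00) ✓; H.y = 0.00, V.y = 0.00 ✓; |HV| = 51.00 ✓; ∠(AV, VH) = 90.00° ✓; |AV| = 7.800 ✓; bearing(A→G) − bearing(A→V) = 83.00° ✓; |AG| = 7.800 ✓; ∠(AG, GP) = 94.80° ✗; |GP| = 29.80 ✓.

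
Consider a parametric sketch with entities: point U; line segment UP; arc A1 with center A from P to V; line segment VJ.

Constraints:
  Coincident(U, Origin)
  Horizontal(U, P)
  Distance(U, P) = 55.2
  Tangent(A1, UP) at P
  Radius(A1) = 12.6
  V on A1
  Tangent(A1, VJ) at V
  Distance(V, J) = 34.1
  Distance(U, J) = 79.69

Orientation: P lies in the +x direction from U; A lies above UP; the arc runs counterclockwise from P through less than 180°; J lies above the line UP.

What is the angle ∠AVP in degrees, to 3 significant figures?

41.6°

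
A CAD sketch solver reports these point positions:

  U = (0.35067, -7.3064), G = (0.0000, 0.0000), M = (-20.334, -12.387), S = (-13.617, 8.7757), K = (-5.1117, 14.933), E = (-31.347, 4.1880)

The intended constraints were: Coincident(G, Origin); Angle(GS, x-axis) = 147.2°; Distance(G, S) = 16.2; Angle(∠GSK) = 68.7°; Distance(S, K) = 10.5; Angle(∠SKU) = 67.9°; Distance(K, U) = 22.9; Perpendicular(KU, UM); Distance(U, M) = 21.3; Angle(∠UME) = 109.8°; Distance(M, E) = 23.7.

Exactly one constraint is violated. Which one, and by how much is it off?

Distance(M, E) = 23.7 — off by 3.80.

G = (0.00, 0.00) ✓; GS at 147.2° ✓; |GS| = 16.20 ✓; ∠GSK = 68.70° ✓; |SK| = 10.50 ✓; ∠SKU = 67.90° ✓; |KU| = 22.90 ✓; ∠(KU, UM) = 90.00° ✓; |UM| = 21.30 ✓; ∠UME = 109.8° ✓; |ME| = 19.90 ✗.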